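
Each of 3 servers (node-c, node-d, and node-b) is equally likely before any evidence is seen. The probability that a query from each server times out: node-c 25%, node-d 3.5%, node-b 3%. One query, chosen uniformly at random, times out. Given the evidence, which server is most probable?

With a uniform prior (1/3 each), posterior ∝ likelihood:
  node-c: 0.25
  node-d: 0.035
  node-b: 0.03
Normalizing constant = 0.315.
Largest term belongs to node-c, so node-c is most probable.

node-c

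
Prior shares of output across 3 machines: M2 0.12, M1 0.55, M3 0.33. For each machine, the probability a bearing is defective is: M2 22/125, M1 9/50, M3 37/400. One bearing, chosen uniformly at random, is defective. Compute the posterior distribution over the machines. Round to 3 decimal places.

By Bayes' rule, posterior ∝ prior × likelihood:
  M2: 0.12 × 0.176 = 0.02112
  M1: 0.55 × 0.18 = 0.099
  M3: 0.33 × 0.0925 = 0.030525
Total = 0.150645.
P(M2 | defective) = 0.02112/0.150645 ≈ 0.140
P(M1 | defective) = 0.099/0.150645 ≈ 0.657
P(M3 | defective) = 0.030525/0.150645 ≈ 0.203
(Check: 0.140+0.657+0.203 = 1.000.)

M2 0.140, M1 0.657, M3 0.203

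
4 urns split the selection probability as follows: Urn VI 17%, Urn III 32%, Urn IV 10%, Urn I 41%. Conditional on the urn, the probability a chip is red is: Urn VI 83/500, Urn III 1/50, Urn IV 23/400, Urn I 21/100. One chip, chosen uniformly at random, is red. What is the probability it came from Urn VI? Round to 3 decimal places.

0.223

Unnormalized posteriors (prior × likelihood):
  Urn VI: 0.17 × 0.166 = 0.02822
  Urn III: 0.32 × 0.02 = 0.0064
  Urn IV: 0.1 × 0.0575 = 0.00575
  Urn I: 0.41 × 0.21 = 0.0861
Normalizing constant = 0.12647.
P(Urn VI | evidence) = 0.02822 / 0.12647 ≈ 0.223.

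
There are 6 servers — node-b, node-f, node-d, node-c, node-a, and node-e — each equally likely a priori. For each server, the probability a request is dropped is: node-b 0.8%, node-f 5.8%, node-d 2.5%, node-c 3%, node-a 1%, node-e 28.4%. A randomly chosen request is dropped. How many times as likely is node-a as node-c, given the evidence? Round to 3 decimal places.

With a uniform prior (1/6 each), posterior ∝ likelihood:
  node-b: 0.008
  node-f: 0.058
  node-d: 0.025
  node-c: 0.03
  node-a: 0.01
  node-e: 0.284
Sum = 0.415.
The ratio is 0.01 / 0.03 (the normalizer cancels) = 0.333.

0.333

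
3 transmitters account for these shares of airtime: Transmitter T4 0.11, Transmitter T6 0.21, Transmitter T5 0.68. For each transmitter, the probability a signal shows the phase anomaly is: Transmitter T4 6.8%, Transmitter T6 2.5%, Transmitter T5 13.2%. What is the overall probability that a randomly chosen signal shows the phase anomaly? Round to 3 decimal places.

Compute prior × likelihood for every hypothesis:
  Transmitter T4: 0.11 × 0.068 = 0.00748
  Transmitter T6: 0.21 × 0.025 = 0.00525
  Transmitter T5: 0.68 × 0.132 = 0.08976
P(anomaly) = 0.00748 + 0.00525 + 0.08976 = 0.10249 → 0.102.

0.102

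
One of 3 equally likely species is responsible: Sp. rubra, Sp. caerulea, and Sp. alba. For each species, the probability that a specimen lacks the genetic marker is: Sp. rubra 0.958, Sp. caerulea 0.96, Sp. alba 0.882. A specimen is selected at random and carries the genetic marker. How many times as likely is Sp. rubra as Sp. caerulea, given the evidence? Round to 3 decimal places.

Taking complements, P(marker | each) = Sp. rubra 0.042, Sp. caerulea 0.04, Sp. alba 0.118.
Since the prior is uniform, the posterior is proportional to the likelihood:
  Sp. rubra: 0.042
  Sp. caerulea: 0.04
  Sp. alba: 0.118
Sum = 0.2.
The ratio is 0.042 / 0.04 (the normalizer cancels) = 1.050.

1.050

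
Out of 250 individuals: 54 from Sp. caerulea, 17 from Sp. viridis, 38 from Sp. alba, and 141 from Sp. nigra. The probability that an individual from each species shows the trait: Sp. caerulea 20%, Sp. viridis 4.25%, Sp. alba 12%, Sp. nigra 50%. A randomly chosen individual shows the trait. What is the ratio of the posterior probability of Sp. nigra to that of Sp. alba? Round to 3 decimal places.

15.461

Compute prior × likelihood for every hypothesis:
  Sp. caerulea: 0.216 × 0.2 = 0.0432
  Sp. viridis: 0.068 × 0.0425 = 0.00289
  Sp. alba: 0.152 × 0.12 = 0.01824
  Sp. nigra: 0.564 × 0.5 = 0.282
Total = 0.34633.
The ratio is 0.282 / 0.01824 (the normalizer cancels) = 15.461.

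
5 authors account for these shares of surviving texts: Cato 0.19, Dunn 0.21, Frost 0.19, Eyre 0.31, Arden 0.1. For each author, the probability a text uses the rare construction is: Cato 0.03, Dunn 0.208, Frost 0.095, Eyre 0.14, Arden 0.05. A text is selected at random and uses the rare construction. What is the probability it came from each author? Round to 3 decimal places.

By Bayes' rule, posterior ∝ prior × likelihood:
  Cato: 0.19 × 0.03 = 0.0057
  Dunn: 0.21 × 0.208 = 0.04368
  Frost: 0.19 × 0.095 = 0.01805
  Eyre: 0.31 × 0.14 = 0.0434
  Arden: 0.1 × 0.05 = 0.005
Normalizing constant = 0.11583.
P(Cato | rare-form) = 0.0057/0.11583 ≈ 0.049
P(Dunn | rare-form) = 0.04368/0.11583 ≈ 0.377
P(Frost | rare-form) = 0.01805/0.11583 ≈ 0.156
P(Eyre | rare-form) = 0.0434/0.11583 ≈ 0.375
P(Arden | rare-form) = 0.005/0.11583 ≈ 0.043

Cato 0.049, Dunn 0.377, Frost 0.156, Eyre 0.375, Arden 0.043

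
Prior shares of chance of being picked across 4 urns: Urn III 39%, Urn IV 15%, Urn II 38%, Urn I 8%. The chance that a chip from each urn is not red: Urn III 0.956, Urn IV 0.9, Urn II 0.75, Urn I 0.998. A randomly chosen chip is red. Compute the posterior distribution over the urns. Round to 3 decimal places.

Taking complements, P(red | each) = Urn III 0.044, Urn IV 0.1, Urn II 0.25, Urn I 0.002.
Compute prior × likelihood for every hypothesis:
  Urn III: 0.39 × 0.044 = 0.01716
  Urn IV: 0.15 × 0.1 = 0.015
  Urn II: 0.38 × 0.25 = 0.095
  Urn I: 0.08 × 0.002 = 0.00016
Sum = 0.12732.
P(Urn III | red) = 0.01716/0.12732 ≈ 0.135
P(Urn IV | red) = 0.015/0.12732 ≈ 0.118
P(Urn II | red) = 0.095/0.12732 ≈ 0.746
P(Urn I | red) = 0.00016/0.12732 ≈ 0.001
(Check: 0.135+0.118+0.746+0.001 = 1.000.)

Urn III 0.135, Urn IV 0.118, Urn II 0.746, Urn I 0.001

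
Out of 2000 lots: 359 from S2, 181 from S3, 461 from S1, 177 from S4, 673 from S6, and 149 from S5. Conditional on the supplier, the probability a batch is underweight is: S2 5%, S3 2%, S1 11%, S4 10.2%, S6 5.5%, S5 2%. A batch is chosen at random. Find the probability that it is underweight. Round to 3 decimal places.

0.065

Unnormalized posteriors (prior × likelihood):
  S2: 0.1795 × 0.05 = 0.008975
  S3: 0.0905 × 0.02 = 0.00181
  S1: 0.2305 × 0.11 = 0.025355
  S4: 0.0885 × 0.102 = 0.009027
  S6: 0.3365 × 0.055 = 0.0185075
  S5: 0.0745 × 0.02 = 0.00149
P(underweight) = 0.008975 + 0.00181 + 0.025355 + 0.009027 + 0.0185075 + 0.00149 = 0.0651645 → 0.065.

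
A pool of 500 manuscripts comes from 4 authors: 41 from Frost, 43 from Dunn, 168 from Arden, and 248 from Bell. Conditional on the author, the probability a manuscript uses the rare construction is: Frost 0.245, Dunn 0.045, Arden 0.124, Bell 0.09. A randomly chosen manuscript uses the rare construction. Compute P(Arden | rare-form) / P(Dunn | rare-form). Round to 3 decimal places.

10.766

Unnormalized posteriors (prior × likelihood):
  Frost: 0.082 × 0.245 = 0.02009
  Dunn: 0.086 × 0.045 = 0.00387
  Arden: 0.336 × 0.124 = 0.041664
  Bell: 0.496 × 0.09 = 0.04464
Sum = 0.110264.
The ratio is 0.041664 / 0.00387 (the normalizer cancels) = 10.766.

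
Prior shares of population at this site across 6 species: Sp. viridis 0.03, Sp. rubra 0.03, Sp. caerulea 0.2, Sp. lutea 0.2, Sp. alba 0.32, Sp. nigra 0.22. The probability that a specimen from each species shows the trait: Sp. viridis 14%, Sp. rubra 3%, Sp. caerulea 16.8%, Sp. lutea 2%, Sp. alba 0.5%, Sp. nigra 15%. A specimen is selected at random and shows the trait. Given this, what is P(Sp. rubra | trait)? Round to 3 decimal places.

0.012

Compute prior × likelihood for every hypothesis:
  Sp. viridis: 0.03 × 0.14 = 0.0042
  Sp. rubra: 0.03 × 0.03 = 0.0009
  Sp. caerulea: 0.2 × 0.168 = 0.0336
  Sp. lutea: 0.2 × 0.02 = 0.004
  Sp. alba: 0.32 × 0.005 = 0.0016
  Sp. nigra: 0.22 × 0.15 = 0.033
Sum = 0.0773.
P(Sp. rubra | evidence) = 0.0009 / 0.0773 ≈ 0.012.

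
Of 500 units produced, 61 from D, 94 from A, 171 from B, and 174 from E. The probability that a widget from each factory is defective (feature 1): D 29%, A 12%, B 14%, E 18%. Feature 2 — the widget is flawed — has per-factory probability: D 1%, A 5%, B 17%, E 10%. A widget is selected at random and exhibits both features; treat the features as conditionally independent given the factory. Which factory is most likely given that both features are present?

Unnormalized posteriors (prior × likelihood):
  D: 0.122 × 0.29 × 0.01 = 0.0003538
  A: 0.188 × 0.12 × 0.05 = 0.001128
  B: 0.342 × 0.14 × 0.17 = 0.0081396
  E: 0.348 × 0.18 × 0.1 = 0.006264
Normalizing constant = 0.0158854.
Largest term belongs to B, so B is most probable.

B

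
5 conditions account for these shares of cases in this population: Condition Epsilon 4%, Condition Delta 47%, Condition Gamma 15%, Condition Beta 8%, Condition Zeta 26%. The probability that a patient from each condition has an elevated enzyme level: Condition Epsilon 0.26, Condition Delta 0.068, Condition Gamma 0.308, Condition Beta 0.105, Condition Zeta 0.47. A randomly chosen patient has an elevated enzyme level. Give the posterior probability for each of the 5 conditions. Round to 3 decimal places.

Condition Epsilon 0.047, Condition Delta 0.146, Condition Gamma 0.211, Condition Beta 0.038, Condition Zeta 0.558

Compute prior × likelihood for every hypothesis:
  Condition Epsilon: 0.04 × 0.26 = 0.0104
  Condition Delta: 0.47 × 0.068 = 0.03196
  Condition Gamma: 0.15 × 0.308 = 0.0462
  Condition Beta: 0.08 × 0.105 = 0.0084
  Condition Zeta: 0.26 × 0.47 = 0.1222
Total = 0.21916.
P(Condition Epsilon | elevated) = 0.0104/0.21916 ≈ 0.047
P(Condition Delta | elevated) = 0.03196/0.21916 ≈ 0.146
P(Condition Gamma | elevated) = 0.0462/0.21916 ≈ 0.211
P(Condition Beta | elevated) = 0.0084/0.21916 ≈ 0.038
P(Condition Zeta | elevated) = 0.1222/0.21916 ≈ 0.558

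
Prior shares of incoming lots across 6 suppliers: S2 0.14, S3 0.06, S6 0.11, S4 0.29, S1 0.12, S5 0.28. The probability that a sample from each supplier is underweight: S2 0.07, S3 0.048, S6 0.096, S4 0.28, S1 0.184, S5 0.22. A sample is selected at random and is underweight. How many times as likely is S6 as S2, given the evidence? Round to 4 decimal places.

1.0776

Unnormalized posteriors (prior × likelihood):
  S2: 0.14 × 0.07 = 0.0098
  S3: 0.06 × 0.048 = 0.00288
  S6: 0.11 × 0.096 = 0.01056
  S4: 0.29 × 0.28 = 0.0812
  S1: 0.12 × 0.184 = 0.02208
  S5: 0.28 × 0.22 = 0.0616
Total = 0.18812.
The ratio is 0.01056 / 0.0098 (the normalizer cancels) = 1.0776.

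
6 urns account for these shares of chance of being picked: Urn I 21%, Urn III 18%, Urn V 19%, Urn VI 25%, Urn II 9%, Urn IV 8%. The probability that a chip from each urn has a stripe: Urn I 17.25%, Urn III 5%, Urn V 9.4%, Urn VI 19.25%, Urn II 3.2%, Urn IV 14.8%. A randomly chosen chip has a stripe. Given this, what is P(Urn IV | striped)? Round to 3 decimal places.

Compute prior × likelihood for every hypothesis:
  Urn I: 0.21 × 0.1725 = 0.036225
  Urn III: 0.18 × 0.05 = 0.009
  Urn V: 0.19 × 0.094 = 0.01786
  Urn VI: 0.25 × 0.1925 = 0.048125
  Urn II: 0.09 × 0.032 = 0.00288
  Urn IV: 0.08 × 0.148 = 0.01184
Sum = 0.12593.
P(Urn IV | evidence) = 0.01184 / 0.12593 ≈ 0.094.

0.094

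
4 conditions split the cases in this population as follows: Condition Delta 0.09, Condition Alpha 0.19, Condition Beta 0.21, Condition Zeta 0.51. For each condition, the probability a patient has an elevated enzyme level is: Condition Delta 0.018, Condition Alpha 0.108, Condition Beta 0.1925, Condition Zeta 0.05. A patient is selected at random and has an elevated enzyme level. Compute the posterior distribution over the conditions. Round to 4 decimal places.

Prior × likelihood for each hypothesis:
  Condition Delta: 0.09 × 0.018 = 0.00162
  Condition Alpha: 0.19 × 0.108 = 0.02052
  Condition Beta: 0.21 × 0.1925 = 0.040425
  Condition Zeta: 0.51 × 0.05 = 0.0255
Total = 0.088065.
P(Condition Delta | elevated) = 0.00162/0.088065 ≈ 0.0184
P(Condition Alpha | elevated) = 0.02052/0.088065 ≈ 0.2330
P(Condition Beta | elevated) = 0.040425/0.088065 ≈ 0.4590
P(Condition Zeta | elevated) = 0.0255/0.088065 ≈ 0.2896
(Check: 0.0184+0.2330+0.4590+0.2896 = 1.0000.)

Condition Delta 0.0184, Condition Alpha 0.2330, Condition Beta 0.4590, Condition Zeta 0.2896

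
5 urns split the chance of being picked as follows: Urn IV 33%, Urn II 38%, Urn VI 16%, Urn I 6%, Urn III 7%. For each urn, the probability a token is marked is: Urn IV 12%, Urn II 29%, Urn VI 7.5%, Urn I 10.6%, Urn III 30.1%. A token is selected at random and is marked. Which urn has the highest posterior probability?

Compute prior × likelihood for every hypothesis:
  Urn IV: 0.33 × 0.12 = 0.0396
  Urn II: 0.38 × 0.29 = 0.1102
  Urn VI: 0.16 × 0.075 = 0.012
  Urn I: 0.06 × 0.106 = 0.00636
  Urn III: 0.07 × 0.301 = 0.02107
Total = 0.18923.
Largest term belongs to Urn II, so Urn II is most probable.

Urn II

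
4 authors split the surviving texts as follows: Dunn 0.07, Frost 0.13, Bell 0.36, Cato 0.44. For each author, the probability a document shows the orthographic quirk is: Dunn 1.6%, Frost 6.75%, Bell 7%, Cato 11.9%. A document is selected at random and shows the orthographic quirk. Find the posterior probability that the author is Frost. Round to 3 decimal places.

Prior × likelihood for each hypothesis:
  Dunn: 0.07 × 0.016 = 0.00112
  Frost: 0.13 × 0.0675 = 0.008775
  Bell: 0.36 × 0.07 = 0.0252
  Cato: 0.44 × 0.119 = 0.05236
Sum = 0.087455.
P(Frost | evidence) = 0.008775 / 0.087455 ≈ 0.100.

0.100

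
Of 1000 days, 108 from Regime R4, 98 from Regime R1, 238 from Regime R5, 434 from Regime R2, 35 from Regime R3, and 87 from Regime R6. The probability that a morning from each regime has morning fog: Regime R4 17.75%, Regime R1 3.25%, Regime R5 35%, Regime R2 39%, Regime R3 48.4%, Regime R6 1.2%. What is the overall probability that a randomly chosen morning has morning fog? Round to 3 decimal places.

Unnormalized posteriors (prior × likelihood):
  Regime R4: 0.108 × 0.1775 = 0.01917
  Regime R1: 0.098 × 0.0325 = 0.003185
  Regime R5: 0.238 × 0.35 = 0.0833
  Regime R2: 0.434 × 0.39 = 0.16926
  Regime R3: 0.035 × 0.484 = 0.01694
  Regime R6: 0.087 × 0.012 = 0.001044
P(fog) = 0.01917 + 0.003185 + 0.0833 + 0.16926 + 0.01694 + 0.001044 = 0.292899 → 0.293.

0.293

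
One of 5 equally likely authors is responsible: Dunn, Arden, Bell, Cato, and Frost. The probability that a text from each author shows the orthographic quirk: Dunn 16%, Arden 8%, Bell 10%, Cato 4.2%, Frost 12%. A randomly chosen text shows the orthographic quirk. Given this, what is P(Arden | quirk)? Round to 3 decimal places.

0.159

With a uniform prior (1/5 each), posterior ∝ likelihood:
  Dunn: 0.16
  Arden: 0.08
  Bell: 0.1
  Cato: 0.042
  Frost: 0.12
Normalizing constant = 0.502.
P(Arden | evidence) = 0.08 / 0.502 ≈ 0.159.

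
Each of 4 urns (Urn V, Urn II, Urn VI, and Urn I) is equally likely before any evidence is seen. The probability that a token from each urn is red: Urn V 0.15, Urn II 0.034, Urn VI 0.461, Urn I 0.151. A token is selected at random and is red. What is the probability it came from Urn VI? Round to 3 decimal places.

Since the prior is uniform, the posterior is proportional to the likelihood:
  Urn V: 0.15
  Urn II: 0.034
  Urn VI: 0.461
  Urn I: 0.151
Sum = 0.796.
P(Urn VI | evidence) = 0.461 / 0.796 ≈ 0.579.

0.579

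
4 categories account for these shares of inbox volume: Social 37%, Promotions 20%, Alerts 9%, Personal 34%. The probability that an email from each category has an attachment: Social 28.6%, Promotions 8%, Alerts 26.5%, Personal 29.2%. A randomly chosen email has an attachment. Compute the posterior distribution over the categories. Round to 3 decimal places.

Compute prior × likelihood for every hypothesis:
  Social: 0.37 × 0.286 = 0.10582
  Promotions: 0.2 × 0.08 = 0.016
  Alerts: 0.09 × 0.265 = 0.02385
  Personal: 0.34 × 0.292 = 0.09928
Normalizing constant = 0.24495.
P(Social | attachment) = 0.10582/0.24495 ≈ 0.432
P(Promotions | attachment) = 0.016/0.24495 ≈ 0.065
P(Alerts | attachment) = 0.02385/0.24495 ≈ 0.097
P(Personal | attachment) = 0.09928/0.24495 ≈ 0.405
(Check: 0.432+0.065+0.097+0.405 = 0.999.)

Social 0.432, Promotions 0.065, Alerts 0.097, Personal 0.405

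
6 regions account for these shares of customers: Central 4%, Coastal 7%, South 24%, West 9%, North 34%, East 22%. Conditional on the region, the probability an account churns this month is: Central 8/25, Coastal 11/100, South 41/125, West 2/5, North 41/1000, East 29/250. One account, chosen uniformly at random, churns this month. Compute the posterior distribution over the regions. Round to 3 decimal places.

Central 0.073, Coastal 0.044, South 0.451, West 0.206, North 0.080, East 0.146

Prior × likelihood for each hypothesis:
  Central: 0.04 × 0.32 = 0.0128
  Coastal: 0.07 × 0.11 = 0.0077
  South: 0.24 × 0.328 = 0.07872
  West: 0.09 × 0.4 = 0.036
  North: 0.34 × 0.041 = 0.01394
  East: 0.22 × 0.116 = 0.02552
Total = 0.17468.
P(Central | churn) = 0.0128/0.17468 ≈ 0.073
P(Coastal | churn) = 0.0077/0.17468 ≈ 0.044
P(South | churn) = 0.07872/0.17468 ≈ 0.451
P(West | churn) = 0.036/0.17468 ≈ 0.206
P(North | churn) = 0.01394/0.17468 ≈ 0.080
P(East | churn) = 0.02552/0.17468 ≈ 0.146
(Check: 0.073+0.044+0.451+0.206+0.080+0.146 = 1.000.)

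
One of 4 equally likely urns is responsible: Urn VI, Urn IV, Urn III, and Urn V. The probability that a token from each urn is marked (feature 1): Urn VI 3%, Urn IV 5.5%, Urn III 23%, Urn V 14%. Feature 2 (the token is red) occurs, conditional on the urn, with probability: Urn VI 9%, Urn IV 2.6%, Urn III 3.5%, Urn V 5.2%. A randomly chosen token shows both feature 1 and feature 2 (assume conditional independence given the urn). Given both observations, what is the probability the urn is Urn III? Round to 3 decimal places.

0.414

Since the prior is uniform, the posterior is proportional to the likelihood:
  Urn VI: 0.03 × 0.09 = 0.0027
  Urn IV: 0.055 × 0.026 = 0.00143
  Urn III: 0.23 × 0.035 = 0.00805
  Urn V: 0.14 × 0.052 = 0.00728
Total = 0.01946.
P(Urn III | evidence) = 0.00805 / 0.01946 ≈ 0.414.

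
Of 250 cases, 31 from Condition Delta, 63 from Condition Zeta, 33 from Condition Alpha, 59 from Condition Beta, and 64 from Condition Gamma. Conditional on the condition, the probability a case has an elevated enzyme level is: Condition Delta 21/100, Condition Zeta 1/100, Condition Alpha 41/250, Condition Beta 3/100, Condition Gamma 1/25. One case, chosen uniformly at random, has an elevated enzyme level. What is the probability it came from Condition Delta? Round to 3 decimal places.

0.386

By Bayes' rule, posterior ∝ prior × likelihood:
  Condition Delta: 0.124 × 0.21 = 0.02604
  Condition Zeta: 0.252 × 0.01 = 0.00252
  Condition Alpha: 0.132 × 0.164 = 0.021648
  Condition Beta: 0.236 × 0.03 = 0.00708
  Condition Gamma: 0.256 × 0.04 = 0.01024
Total = 0.067528.
P(Condition Delta | evidence) = 0.02604 / 0.067528 ≈ 0.386.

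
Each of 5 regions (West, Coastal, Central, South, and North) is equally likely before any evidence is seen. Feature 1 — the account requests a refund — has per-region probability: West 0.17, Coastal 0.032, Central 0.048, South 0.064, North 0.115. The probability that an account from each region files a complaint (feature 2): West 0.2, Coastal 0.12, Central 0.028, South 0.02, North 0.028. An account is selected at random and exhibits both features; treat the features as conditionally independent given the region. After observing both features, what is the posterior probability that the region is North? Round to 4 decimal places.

Since the prior is uniform, the posterior is proportional to the likelihood:
  West: 0.17 × 0.2 = 0.034
  Coastal: 0.032 × 0.12 = 0.00384
  Central: 0.048 × 0.028 = 0.001344
  South: 0.064 × 0.02 = 0.00128
  North: 0.115 × 0.028 = 0.00322
Normalizing constant = 0.043684.
P(North | evidence) = 0.00322 / 0.043684 ≈ 0.0737.

0.0737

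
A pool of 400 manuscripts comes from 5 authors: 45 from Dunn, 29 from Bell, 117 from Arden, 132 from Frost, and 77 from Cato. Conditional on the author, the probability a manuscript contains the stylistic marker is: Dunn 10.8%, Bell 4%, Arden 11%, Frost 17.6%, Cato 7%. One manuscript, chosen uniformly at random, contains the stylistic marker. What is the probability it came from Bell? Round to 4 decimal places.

0.0244

Compute prior × likelihood for every hypothesis:
  Dunn: 0.1125 × 0.108 = 0.01215
  Bell: 0.0725 × 0.04 = 0.0029
  Arden: 0.2925 × 0.11 = 0.032175
  Frost: 0.33 × 0.176 = 0.05808
  Cato: 0.1925 × 0.07 = 0.013475
Total = 0.11878.
P(Bell | evidence) = 0.0029 / 0.11878 ≈ 0.0244.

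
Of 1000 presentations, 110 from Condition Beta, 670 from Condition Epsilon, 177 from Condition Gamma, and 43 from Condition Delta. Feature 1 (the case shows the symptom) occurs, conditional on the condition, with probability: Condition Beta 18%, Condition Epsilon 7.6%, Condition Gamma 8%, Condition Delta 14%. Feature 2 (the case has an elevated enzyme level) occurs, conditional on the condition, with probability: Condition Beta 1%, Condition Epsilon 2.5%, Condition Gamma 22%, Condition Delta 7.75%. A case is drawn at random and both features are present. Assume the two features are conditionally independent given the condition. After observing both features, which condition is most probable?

Compute prior × likelihood for every hypothesis:
  Condition Beta: 0.11 × 0.18 × 0.01 = 0.000198
  Condition Epsilon: 0.67 × 0.076 × 0.025 = 0.001273
  Condition Gamma: 0.177 × 0.08 × 0.22 = 0.0031152
  Condition Delta: 0.043 × 0.14 × 0.0775 = 0.00046655
Sum = 0.00505275.
Largest term belongs to Condition Gamma, so Condition Gamma is most probable.

Condition Gamma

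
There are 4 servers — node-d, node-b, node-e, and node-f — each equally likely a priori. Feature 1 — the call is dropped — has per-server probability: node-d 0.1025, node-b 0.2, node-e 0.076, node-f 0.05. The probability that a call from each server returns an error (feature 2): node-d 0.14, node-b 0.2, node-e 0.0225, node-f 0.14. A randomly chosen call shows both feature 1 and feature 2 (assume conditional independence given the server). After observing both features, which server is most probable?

Since the prior is uniform, the posterior is proportional to the likelihood:
  node-d: 0.1025 × 0.14 = 0.01435
  node-b: 0.2 × 0.2 = 0.04
  node-e: 0.076 × 0.0225 = 0.00171
  node-f: 0.05 × 0.14 = 0.007
Sum = 0.06306.
Largest term belongs to node-b, so node-b is most probable.

node-b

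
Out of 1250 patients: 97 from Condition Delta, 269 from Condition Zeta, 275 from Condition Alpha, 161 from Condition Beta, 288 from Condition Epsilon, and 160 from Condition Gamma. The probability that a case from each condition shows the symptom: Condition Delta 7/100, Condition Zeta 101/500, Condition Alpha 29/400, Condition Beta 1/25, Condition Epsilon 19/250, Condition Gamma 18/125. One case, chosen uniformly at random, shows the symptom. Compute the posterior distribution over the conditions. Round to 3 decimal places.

Condition Delta 0.051, Condition Zeta 0.410, Condition Alpha 0.151, Condition Beta 0.049, Condition Epsilon 0.165, Condition Gamma 0.174

Unnormalized posteriors (prior × likelihood):
  Condition Delta: 0.0776 × 0.07 = 0.005432
  Condition Zeta: 0.2152 × 0.202 = 0.0434704
  Condition Alpha: 0.22 × 0.0725 = 0.01595
  Condition Beta: 0.1288 × 0.04 = 0.005152
  Condition Epsilon: 0.2304 × 0.076 = 0.0175104
  Condition Gamma: 0.128 × 0.144 = 0.018432
Normalizing constant = 0.1059468.
P(Condition Delta | symptomatic) = 0.005432/0.1059468 ≈ 0.051
P(Condition Zeta | symptomatic) = 0.0434704/0.1059468 ≈ 0.410
P(Condition Alpha | symptomatic) = 0.01595/0.1059468 ≈ 0.151
P(Condition Beta | symptomatic) = 0.005152/0.1059468 ≈ 0.049
P(Condition Epsilon | symptomatic) = 0.0175104/0.1059468 ≈ 0.165
P(Condition Gamma | symptomatic) = 0.018432/0.1059468 ≈ 0.174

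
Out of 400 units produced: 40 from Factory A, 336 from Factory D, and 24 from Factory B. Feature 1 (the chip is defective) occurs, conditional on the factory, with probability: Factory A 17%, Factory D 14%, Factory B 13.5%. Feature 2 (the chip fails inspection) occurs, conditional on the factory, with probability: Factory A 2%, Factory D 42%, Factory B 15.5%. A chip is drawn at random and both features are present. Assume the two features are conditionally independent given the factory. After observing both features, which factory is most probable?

Compute prior × likelihood for every hypothesis:
  Factory A: 0.1 × 0.17 × 0.02 = 0.00034
  Factory D: 0.84 × 0.14 × 0.42 = 0.049392
  Factory B: 0.06 × 0.135 × 0.155 = 0.0012555
Normalizing constant = 0.0509875.
Largest term belongs to Factory D, so Factory D is most probable.

Factory D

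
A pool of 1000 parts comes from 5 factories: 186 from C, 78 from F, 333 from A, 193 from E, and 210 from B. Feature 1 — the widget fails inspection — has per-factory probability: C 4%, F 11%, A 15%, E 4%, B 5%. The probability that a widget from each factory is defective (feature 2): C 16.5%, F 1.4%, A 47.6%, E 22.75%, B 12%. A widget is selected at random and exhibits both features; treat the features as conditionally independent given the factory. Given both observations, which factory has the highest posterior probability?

Compute prior × likelihood for every hypothesis:
  C: 0.186 × 0.04 × 0.165 = 0.0012276
  F: 0.078 × 0.11 × 0.014 = 0.00012012
  A: 0.333 × 0.15 × 0.476 = 0.0237762
  E: 0.193 × 0.04 × 0.2275 = 0.0017563
  B: 0.21 × 0.05 × 0.12 = 0.00126
Sum = 0.02814022.
Largest term belongs to A, so A is most probable.

A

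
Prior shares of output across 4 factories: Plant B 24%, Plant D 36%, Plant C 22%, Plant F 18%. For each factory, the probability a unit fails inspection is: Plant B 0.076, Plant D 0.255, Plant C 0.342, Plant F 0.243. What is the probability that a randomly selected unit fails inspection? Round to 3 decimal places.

0.229

Prior × likelihood for each hypothesis:
  Plant B: 0.24 × 0.076 = 0.01824
  Plant D: 0.36 × 0.255 = 0.0918
  Plant C: 0.22 × 0.342 = 0.07524
  Plant F: 0.18 × 0.243 = 0.04374
P(nonconforming) = 0.01824 + 0.0918 + 0.07524 + 0.04374 = 0.22902 → 0.229.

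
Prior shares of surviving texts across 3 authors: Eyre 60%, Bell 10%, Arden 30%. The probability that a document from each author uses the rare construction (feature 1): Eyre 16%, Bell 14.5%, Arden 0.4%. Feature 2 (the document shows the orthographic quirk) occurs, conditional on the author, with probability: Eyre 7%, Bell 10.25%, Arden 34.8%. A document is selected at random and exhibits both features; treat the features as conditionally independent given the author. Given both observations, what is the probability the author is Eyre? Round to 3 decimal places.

0.779

By Bayes' rule, posterior ∝ prior × likelihood:
  Eyre: 0.6 × 0.16 × 0.07 = 0.00672
  Bell: 0.1 × 0.145 × 0.1025 = 0.00148625
  Arden: 0.3 × 0.004 × 0.348 = 0.0004176
Sum = 0.00862385.
P(Eyre | evidence) = 0.00672 / 0.00862385 ≈ 0.779.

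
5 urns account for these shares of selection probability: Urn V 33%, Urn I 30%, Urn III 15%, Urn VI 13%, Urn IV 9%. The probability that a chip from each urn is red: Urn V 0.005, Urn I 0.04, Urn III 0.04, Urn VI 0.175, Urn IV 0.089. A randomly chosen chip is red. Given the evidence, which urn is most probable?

Urn VI

By Bayes' rule, posterior ∝ prior × likelihood:
  Urn V: 0.33 × 0.005 = 0.00165
  Urn I: 0.3 × 0.04 = 0.012
  Urn III: 0.15 × 0.04 = 0.006
  Urn VI: 0.13 × 0.175 = 0.02275
  Urn IV: 0.09 × 0.089 = 0.00801
Normalizing constant = 0.05041.
Largest term belongs to Urn VI, so Urn VI is most probable.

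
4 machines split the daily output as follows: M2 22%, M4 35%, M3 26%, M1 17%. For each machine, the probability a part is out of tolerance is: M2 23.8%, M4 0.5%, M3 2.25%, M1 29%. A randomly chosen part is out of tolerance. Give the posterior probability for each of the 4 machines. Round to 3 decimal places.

Compute prior × likelihood for every hypothesis:
  M2: 0.22 × 0.238 = 0.05236
  M4: 0.35 × 0.005 = 0.00175
  M3: 0.26 × 0.0225 = 0.00585
  M1: 0.17 × 0.29 = 0.0493
Total = 0.10926.
P(M2 | oversize) = 0.05236/0.10926 ≈ 0.479
P(M4 | oversize) = 0.00175/0.10926 ≈ 0.016
P(M3 | oversize) = 0.00585/0.10926 ≈ 0.054
P(M1 | oversize) = 0.0493/0.10926 ≈ 0.451
(Check: 0.479+0.016+0.054+0.451 = 1.000.)

M2 0.479, M4 0.016, M3 0.054, M1 0.451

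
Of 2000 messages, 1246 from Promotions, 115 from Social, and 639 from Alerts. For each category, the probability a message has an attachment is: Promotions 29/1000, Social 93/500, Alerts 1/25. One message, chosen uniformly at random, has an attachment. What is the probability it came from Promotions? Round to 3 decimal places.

0.435

Compute prior × likelihood for every hypothesis:
  Promotions: 0.623 × 0.029 = 0.018067
  Social: 0.0575 × 0.186 = 0.010695
  Alerts: 0.3195 × 0.04 = 0.01278
Total = 0.041542.
P(Promotions | evidence) = 0.018067 / 0.041542 ≈ 0.435.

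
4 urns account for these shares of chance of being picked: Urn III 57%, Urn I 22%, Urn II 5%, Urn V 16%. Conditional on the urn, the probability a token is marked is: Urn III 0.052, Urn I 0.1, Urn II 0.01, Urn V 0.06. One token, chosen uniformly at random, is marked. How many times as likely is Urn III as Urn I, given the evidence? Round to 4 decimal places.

Compute prior × likelihood for every hypothesis:
  Urn III: 0.57 × 0.052 = 0.02964
  Urn I: 0.22 × 0.1 = 0.022
  Urn II: 0.05 × 0.01 = 0.0005
  Urn V: 0.16 × 0.06 = 0.0096
Total = 0.06174.
The ratio is 0.02964 / 0.022 (the normalizer cancels) = 1.3473.

1.3473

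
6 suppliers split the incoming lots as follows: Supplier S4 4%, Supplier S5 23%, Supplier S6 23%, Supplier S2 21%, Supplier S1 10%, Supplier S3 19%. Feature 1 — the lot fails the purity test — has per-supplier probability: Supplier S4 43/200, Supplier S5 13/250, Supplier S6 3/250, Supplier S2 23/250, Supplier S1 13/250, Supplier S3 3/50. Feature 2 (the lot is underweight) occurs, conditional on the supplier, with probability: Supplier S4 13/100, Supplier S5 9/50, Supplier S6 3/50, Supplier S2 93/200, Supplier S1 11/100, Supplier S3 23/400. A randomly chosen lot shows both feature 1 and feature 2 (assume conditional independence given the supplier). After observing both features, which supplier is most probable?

Supplier S2

Unnormalized posteriors (prior × likelihood):
  Supplier S4: 0.04 × 0.215 × 0.13 = 0.001118
  Supplier S5: 0.23 × 0.052 × 0.18 = 0.0021528
  Supplier S6: 0.23 × 0.012 × 0.06 = 0.0001656
  Supplier S2: 0.21 × 0.092 × 0.465 = 0.0089838
  Supplier S1: 0.1 × 0.052 × 0.11 = 0.000572
  Supplier S3: 0.19 × 0.06 × 0.0575 = 0.0006555
Normalizing constant = 0.0136477.
Largest term belongs to Supplier S2, so Supplier S2 is most probable.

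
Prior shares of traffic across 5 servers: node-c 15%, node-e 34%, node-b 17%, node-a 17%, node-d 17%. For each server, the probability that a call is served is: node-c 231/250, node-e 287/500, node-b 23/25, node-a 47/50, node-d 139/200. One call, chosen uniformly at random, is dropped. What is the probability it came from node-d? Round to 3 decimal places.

Taking complements, P(dropped | each) = node-c 0.076, node-e 0.426, node-b 0.08, node-a 0.06, node-d 0.305.
By Bayes' rule, posterior ∝ prior × likelihood:
  node-c: 0.15 × 0.076 = 0.0114
  node-e: 0.34 × 0.426 = 0.14484
  node-b: 0.17 × 0.08 = 0.0136
  node-a: 0.17 × 0.06 = 0.0102
  node-d: 0.17 × 0.305 = 0.05185
Sum = 0.23189.
P(node-d | evidence) = 0.05185 / 0.23189 ≈ 0.224.

0.224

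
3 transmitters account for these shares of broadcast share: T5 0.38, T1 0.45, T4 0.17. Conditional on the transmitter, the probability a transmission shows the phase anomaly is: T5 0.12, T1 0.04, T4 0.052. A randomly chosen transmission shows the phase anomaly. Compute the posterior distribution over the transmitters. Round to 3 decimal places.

Prior × likelihood for each hypothesis:
  T5: 0.38 × 0.12 = 0.0456
  T1: 0.45 × 0.04 = 0.018
  T4: 0.17 × 0.052 = 0.00884
Sum = 0.07244.
P(T5 | anomaly) = 0.0456/0.07244 ≈ 0.629
P(T1 | anomaly) = 0.018/0.07244 ≈ 0.248
P(T4 | anomaly) = 0.00884/0.07244 ≈ 0.122

T5 0.629, T1 0.248, T4 0.122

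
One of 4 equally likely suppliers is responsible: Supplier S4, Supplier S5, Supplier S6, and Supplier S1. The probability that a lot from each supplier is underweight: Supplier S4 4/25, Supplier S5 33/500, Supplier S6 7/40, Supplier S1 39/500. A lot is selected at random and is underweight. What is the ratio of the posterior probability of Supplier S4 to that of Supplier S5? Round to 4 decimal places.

2.4242

With a uniform prior (1/4 each), posterior ∝ likelihood:
  Supplier S4: 0.16
  Supplier S5: 0.066
  Supplier S6: 0.175
  Supplier S1: 0.078
Total = 0.479.
The ratio is 0.16 / 0.066 (the normalizer cancels) = 2.4242.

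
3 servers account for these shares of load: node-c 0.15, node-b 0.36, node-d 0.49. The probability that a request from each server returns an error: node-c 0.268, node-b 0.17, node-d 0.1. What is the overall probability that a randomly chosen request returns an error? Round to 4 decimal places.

0.1504

Prior × likelihood for each hypothesis:
  node-c: 0.15 × 0.268 = 0.0402
  node-b: 0.36 × 0.17 = 0.0612
  node-d: 0.49 × 0.1 = 0.049
P(error) = 0.0402 + 0.0612 + 0.049 = 0.1504 → 0.1504.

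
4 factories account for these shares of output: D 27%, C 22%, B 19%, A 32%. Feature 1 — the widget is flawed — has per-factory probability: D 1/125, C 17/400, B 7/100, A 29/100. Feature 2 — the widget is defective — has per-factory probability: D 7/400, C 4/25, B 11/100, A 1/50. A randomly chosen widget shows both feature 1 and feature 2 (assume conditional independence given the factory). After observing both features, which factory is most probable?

Unnormalized posteriors (prior × likelihood):
  D: 0.27 × 0.008 × 0.0175 = 0.0000378
  C: 0.22 × 0.0425 × 0.16 = 0.001496
  B: 0.19 × 0.07 × 0.11 = 0.001463
  A: 0.32 × 0.29 × 0.02 = 0.001856
Normalizing constant = 0.0048528.
Largest term belongs to A, so A is most probable.

A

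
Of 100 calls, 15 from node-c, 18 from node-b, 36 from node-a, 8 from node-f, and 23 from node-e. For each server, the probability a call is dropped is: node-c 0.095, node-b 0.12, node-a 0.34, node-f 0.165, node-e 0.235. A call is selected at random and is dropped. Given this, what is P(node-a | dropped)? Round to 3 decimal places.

By Bayes' rule, posterior ∝ prior × likelihood:
  node-c: 0.15 × 0.095 = 0.01425
  node-b: 0.18 × 0.12 = 0.0216
  node-a: 0.36 × 0.34 = 0.1224
  node-f: 0.08 × 0.165 = 0.0132
  node-e: 0.23 × 0.235 = 0.05405
Sum = 0.2255.
P(node-a | evidence) = 0.1224 / 0.2255 ≈ 0.543.

0.543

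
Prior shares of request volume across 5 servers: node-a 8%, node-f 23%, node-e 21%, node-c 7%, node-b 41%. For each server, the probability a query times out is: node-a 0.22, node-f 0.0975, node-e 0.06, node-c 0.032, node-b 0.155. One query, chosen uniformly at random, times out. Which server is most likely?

By Bayes' rule, posterior ∝ prior × likelihood:
  node-a: 0.08 × 0.22 = 0.0176
  node-f: 0.23 × 0.0975 = 0.022425
  node-e: 0.21 × 0.06 = 0.0126
  node-c: 0.07 × 0.032 = 0.00224
  node-b: 0.41 × 0.155 = 0.06355
Sum = 0.118415.
Largest term belongs to node-b, so node-b is most probable.

node-b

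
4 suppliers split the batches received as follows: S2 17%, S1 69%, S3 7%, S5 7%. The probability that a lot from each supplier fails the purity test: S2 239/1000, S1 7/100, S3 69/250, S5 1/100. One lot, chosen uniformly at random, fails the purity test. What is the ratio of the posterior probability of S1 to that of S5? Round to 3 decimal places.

69.000

Prior × likelihood for each hypothesis:
  S2: 0.17 × 0.239 = 0.04063
  S1: 0.69 × 0.07 = 0.0483
  S3: 0.07 × 0.276 = 0.01932
  S5: 0.07 × 0.01 = 0.0007
Sum = 0.10895.
The ratio is 0.0483 / 0.0007 (the normalizer cancels) = 69.000.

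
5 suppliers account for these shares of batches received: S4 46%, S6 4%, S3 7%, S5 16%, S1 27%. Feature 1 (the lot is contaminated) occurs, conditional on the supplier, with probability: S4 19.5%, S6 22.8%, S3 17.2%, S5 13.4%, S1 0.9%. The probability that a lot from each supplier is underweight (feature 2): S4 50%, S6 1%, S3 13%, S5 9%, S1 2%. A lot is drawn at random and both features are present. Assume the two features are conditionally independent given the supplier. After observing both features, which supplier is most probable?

S4

Prior × likelihood for each hypothesis:
  S4: 0.46 × 0.195 × 0.5 = 0.04485
  S6: 0.04 × 0.228 × 0.01 = 0.0000912
  S3: 0.07 × 0.172 × 0.13 = 0.0015652
  S5: 0.16 × 0.134 × 0.09 = 0.0019296
  S1: 0.27 × 0.009 × 0.02 = 0.0000486
Sum = 0.0484846.
Largest term belongs to S4, so S4 is most probable.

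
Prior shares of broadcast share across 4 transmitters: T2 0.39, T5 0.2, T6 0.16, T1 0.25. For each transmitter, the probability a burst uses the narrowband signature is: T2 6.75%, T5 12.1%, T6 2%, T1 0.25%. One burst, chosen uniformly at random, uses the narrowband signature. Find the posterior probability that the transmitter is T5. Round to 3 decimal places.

Compute prior × likelihood for every hypothesis:
  T2: 0.39 × 0.0675 = 0.026325
  T5: 0.2 × 0.121 = 0.0242
  T6: 0.16 × 0.02 = 0.0032
  T1: 0.25 × 0.0025 = 0.000625
Sum = 0.05435.
P(T5 | evidence) = 0.0242 / 0.05435 ≈ 0.445.

0.445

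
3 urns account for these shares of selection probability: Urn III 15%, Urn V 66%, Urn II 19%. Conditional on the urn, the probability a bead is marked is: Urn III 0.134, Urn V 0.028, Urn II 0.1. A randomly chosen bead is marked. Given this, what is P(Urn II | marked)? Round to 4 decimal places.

Prior × likelihood for each hypothesis:
  Urn III: 0.15 × 0.134 = 0.0201
  Urn V: 0.66 × 0.028 = 0.01848
  Urn II: 0.19 × 0.1 = 0.019
Total = 0.05758.
P(Urn II | evidence) = 0.019 / 0.05758 ≈ 0.3300.

0.3300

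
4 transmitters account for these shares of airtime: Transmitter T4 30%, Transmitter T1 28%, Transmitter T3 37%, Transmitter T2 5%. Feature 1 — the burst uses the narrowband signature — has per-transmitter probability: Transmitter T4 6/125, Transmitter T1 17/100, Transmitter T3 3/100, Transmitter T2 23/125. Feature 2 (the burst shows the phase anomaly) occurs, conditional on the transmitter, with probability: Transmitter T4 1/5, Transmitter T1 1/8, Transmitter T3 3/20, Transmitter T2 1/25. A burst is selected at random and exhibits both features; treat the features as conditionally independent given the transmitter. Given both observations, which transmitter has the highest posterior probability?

Compute prior × likelihood for every hypothesis:
  Transmitter T4: 0.3 × 0.048 × 0.2 = 0.00288
  Transmitter T1: 0.28 × 0.17 × 0.125 = 0.00595
  Transmitter T3: 0.37 × 0.03 × 0.15 = 0.001665
  Transmitter T2: 0.05 × 0.184 × 0.04 = 0.000368
Sum = 0.010863.
Largest term belongs to Transmitter T1, so Transmitter T1 is most probable.

Transmitter T1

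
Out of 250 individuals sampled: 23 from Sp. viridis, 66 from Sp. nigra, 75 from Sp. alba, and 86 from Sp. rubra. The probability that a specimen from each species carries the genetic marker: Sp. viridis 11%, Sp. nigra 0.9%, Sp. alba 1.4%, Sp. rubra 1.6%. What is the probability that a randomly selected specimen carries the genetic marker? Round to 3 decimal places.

0.022

Prior × likelihood for each hypothesis:
  Sp. viridis: 0.092 × 0.11 = 0.01012
  Sp. nigra: 0.264 × 0.009 = 0.002376
  Sp. alba: 0.3 × 0.014 = 0.0042
  Sp. rubra: 0.344 × 0.016 = 0.005504
P(marker) = 0.01012 + 0.002376 + 0.0042 + 0.005504 = 0.0222 → 0.022.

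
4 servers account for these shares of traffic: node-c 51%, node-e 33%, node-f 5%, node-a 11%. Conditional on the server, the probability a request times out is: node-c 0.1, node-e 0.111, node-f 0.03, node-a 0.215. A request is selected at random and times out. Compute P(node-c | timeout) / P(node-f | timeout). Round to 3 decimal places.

Compute prior × likelihood for every hypothesis:
  node-c: 0.51 × 0.1 = 0.051
  node-e: 0.33 × 0.111 = 0.03663
  node-f: 0.05 × 0.03 = 0.0015
  node-a: 0.11 × 0.215 = 0.02365
Sum = 0.11278.
The ratio is 0.051 / 0.0015 (the normalizer cancels) = 34.000.

34.000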